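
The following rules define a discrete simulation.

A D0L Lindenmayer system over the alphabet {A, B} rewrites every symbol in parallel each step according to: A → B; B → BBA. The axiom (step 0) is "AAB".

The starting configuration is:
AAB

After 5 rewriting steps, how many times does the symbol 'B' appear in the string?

128

t=0: AAB
t=1: BBBBA
t=2: BBABBABBABBAB
t=3: BBABBABBBABBABBBABBABBBABBABBBA
t=4: BBABBABBBABBABBBABBABBABBBABBABBBABBABBABBBABBABBBABBABBABBBABBABBBABBABBAB
t=5: BBABBABBBABBABBBABBABBABBBABBABBBABBABBABBBABBABBBABBABBBA…BBABBABBBABBABBBABBABBABBBABBABBBABBABBABBBABBABBBABBABBBA  (len 181)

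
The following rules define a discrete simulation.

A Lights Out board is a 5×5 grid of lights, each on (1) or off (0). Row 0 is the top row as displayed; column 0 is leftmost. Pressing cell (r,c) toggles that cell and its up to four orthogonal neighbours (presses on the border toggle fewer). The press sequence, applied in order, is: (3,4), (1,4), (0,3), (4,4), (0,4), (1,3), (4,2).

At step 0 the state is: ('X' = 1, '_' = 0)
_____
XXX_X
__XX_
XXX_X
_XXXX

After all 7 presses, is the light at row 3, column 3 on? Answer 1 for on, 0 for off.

1

k=0  _____
XXX_X
__XX_
XXX_X
_XXXX
k=1  _____
XXX_X
__XXX
XXXX_
_XXX_
k=2  ____X
XXXX_
__XX_
XXXX_
_XXX_
k=3  __XX_
XXX__
__XX_
XXXX_
_XXX_
k=4  __XX_
XXX__
__XX_
XXXXX
_XX_X
k=5  __X_X
XXX_X
__XX_
XXXXX
_XX_X
k=6  __XXX
XX_X_
__X__
XXXXX
_XX_X
k=7  __XXX
XX_X_
__X__
XX_XX
___XX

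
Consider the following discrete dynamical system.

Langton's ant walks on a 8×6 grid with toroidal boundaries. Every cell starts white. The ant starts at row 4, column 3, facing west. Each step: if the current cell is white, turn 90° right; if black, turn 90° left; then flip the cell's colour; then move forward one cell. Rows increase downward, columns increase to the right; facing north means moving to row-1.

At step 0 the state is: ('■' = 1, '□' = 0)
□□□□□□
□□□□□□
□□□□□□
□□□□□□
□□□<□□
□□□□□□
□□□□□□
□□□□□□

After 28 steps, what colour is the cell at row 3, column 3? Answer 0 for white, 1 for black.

1

step 0: □□□□□□
□□□□□□
□□□□□□
□□□□□□
□□□<□□
□□□□□□
□□□□□□
□□□□□□
step 1: □□□□□□
□□□□□□
□□□□□□
□□□^□□
□□□■□□
□□□□□□
□□□□□□
□□□□□□
step 2: □□□□□□
□□□□□□
□□□□□□
□□□■>□
□□□■□□
□□□□□□
□□□□□□
□□□□□□
step 3: □□□□□□
□□□□□□
□□□□□□
□□□■■□
□□□■v□
□□□□□□
□□□□□□
□□□□□□
step 4: □□□□□□
□□□□□□
□□□□□□
□□□■■□
□□□<■□
□□□□□□
□□□□□□
□□□□□□
step 5: □□□□□□
□□□□□□
□□□□□□
□□□■■□
□□□□■□
□□□v□□
□□□□□□
□□□□□□
step 6: □□□□□□
□□□□□□
□□□□□□
□□□■■□
□□□□■□
□□<■□□
□□□□□□
□□□□□□
step 7: □□□□□□
□□□□□□
□□□□□□
□□□■■□
□□^□■□
□□■■□□
□□□□□□
□□□□□□
step 8: □□□□□□
□□□□□□
□□□□□□
□□□■■□
□□■>■□
□□■■□□
□□□□□□
□□□□□□
step 9: □□□□□□
□□□□□□
□□□□□□
□□□■■□
□□■■■□
□□■v□□
□□□□□□
□□□□□□
step 10: □□□□□□
□□□□□□
□□□□□□
□□□■■□
□□■■■□
□□■□>□
□□□□□□
□□□□□□
step 11: □□□□□□
□□□□□□
□□□□□□
□□□■■□
□□■■■□
□□■□■□
□□□□v□
□□□□□□
step 12: □□□□□□
□□□□□□
□□□□□□
□□□■■□
□□■■■□
□□■□■□
□□□<■□
□□□□□□
step 13: □□□□□□
□□□□□□
□□□□□□
□□□■■□
□□■■■□
□□■^■□
□□□■■□
□□□□□□
step 14: □□□□□□
□□□□□□
□□□□□□
□□□■■□
□□■■■□
□□■■>□
□□□■■□
□□□□□□
step 15: □□□□□□
□□□□□□
□□□□□□
□□□■■□
□□■■^□
□□■■□□
□□□■■□
□□□□□□
step 16: □□□□□□
□□□□□□
□□□□□□
□□□■■□
□□■<□□
□□■■□□
□□□■■□
□□□□□□
step 17: □□□□□□
□□□□□□
□□□□□□
□□□■■□
□□■□□□
□□■v□□
□□□■■□
□□□□□□
step 18: □□□□□□
□□□□□□
□□□□□□
□□□■■□
□□■□□□
□□■□>□
□□□■■□
□□□□□□
step 19: □□□□□□
□□□□□□
□□□□□□
□□□■■□
□□■□□□
□□■□■□
□□□■v□
□□□□□□
step 20: □□□□□□
□□□□□□
□□□□□□
□□□■■□
□□■□□□
□□■□■□
□□□■□>
□□□□□□
step 21: □□□□□□
□□□□□□
□□□□□□
□□□■■□
□□■□□□
□□■□■□
□□□■□■
□□□□□v
step 22: □□□□□□
□□□□□□
□□□□□□
□□□■■□
□□■□□□
□□■□■□
□□□■□■
□□□□<■
step 23: □□□□□□
□□□□□□
□□□□□□
□□□■■□
□□■□□□
□□■□■□
□□□■^■
□□□□■■
step 24: □□□□□□
□□□□□□
□□□□□□
□□□■■□
□□■□□□
□□■□■□
□□□■■>
□□□□■■
step 25: □□□□□□
□□□□□□
□□□□□□
□□□■■□
□□■□□□
□□■□■^
□□□■■□
□□□□■■
step 26: □□□□□□
□□□□□□
□□□□□□
□□□■■□
□□■□□□
>□■□■■
□□□■■□
□□□□■■
step 27: □□□□□□
□□□□□□
□□□□□□
□□□■■□
□□■□□□
■□■□■■
v□□■■□
□□□□■■
step 28: □□□□□□
□□□□□□
□□□□□□
□□□■■□
□□■□□□
■□■□■■
■□□■■<
□□□□■■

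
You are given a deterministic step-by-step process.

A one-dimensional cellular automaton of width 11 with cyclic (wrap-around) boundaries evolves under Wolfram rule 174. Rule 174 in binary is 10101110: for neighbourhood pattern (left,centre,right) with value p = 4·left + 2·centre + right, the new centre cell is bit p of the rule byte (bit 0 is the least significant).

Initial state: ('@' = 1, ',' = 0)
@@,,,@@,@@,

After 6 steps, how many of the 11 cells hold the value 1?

gen 0: @@,,,@@,@@,
gen 1: @,,,@@,@@,@
gen 2: ,,,@@,@@,@@
gen 3: ,,@@,@@,@@,
gen 4: ,@@,@@,@@,,
gen 5: @@,@@,@@,,,
gen 6: @,@@,@@,,,@

6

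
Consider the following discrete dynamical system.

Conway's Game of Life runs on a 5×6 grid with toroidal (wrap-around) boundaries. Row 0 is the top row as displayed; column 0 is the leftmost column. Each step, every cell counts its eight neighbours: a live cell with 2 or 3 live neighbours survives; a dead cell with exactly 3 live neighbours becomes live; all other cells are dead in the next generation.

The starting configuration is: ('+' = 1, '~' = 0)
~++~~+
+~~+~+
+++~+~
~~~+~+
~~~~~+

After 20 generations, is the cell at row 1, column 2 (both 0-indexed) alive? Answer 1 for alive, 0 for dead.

t=0: ~++~~+
+~~+~+
+++~+~
~~~+~+
~~~~~+
t=1: ~++~~+
~~~+~~
~++~~~
~+++~+
~~+~~+
t=2: +++++~
+~~+~~
++~~+~
~~~++~
~~~~~+
t=3: +++++~
~~~~~~
+++~+~
+~~++~
++~~~+
t=4: ~~+++~
~~~~+~
+++~+~
~~~++~
~~~~~~
t=5: ~~~++~
~~~~+~
~++~+~
~+++++
~~+~~~
t=6: ~~~++~
~~+~++
++~~~~
+~~~++
~+~~~+
t=7: +~++~~
+++~++
~+~+~~
~~~~+~
~~~+~~
t=8: +~~~~~
~~~~++
~+~+~~
~~+++~
~~+++~
t=9: ~~~~~~
+~~~++
~~~~~+
~+~~~~
~++~++
t=10: ~+~+~~
+~~~++
~~~~++
~++~++
+++~~~
t=11: ~~~++~
+~~+~~
~+~~~~
~~+~+~
~~~~++
t=12: ~~~+~~
~~+++~
~+++~~
~~~+++
~~~~~+
t=13: ~~++~~
~+~~+~
~+~~~+
+~~+~+
~~~+~+
t=14: ~~++~~
++~++~
~++~~+
~~+~~+
+~~+~+
t=15: ~~~~~~
+~~~++
~~~~~+
~~++~+
++~+~+
t=16: ~+~~~~
+~~~++
~~~+~~
~+++~+
++~+~+
t=17: ~++~~~
+~~~++
~+~+~~
~+~+~+
~~~+~+
t=18: ~+++~~
+~~+++
~+~+~~
~~~+~~
~+~+~~
t=19: ~+~~~+
+~~~~+
+~~+~+
~~~++~
~+~++~
t=20: ~++~~+
~+~~~~
+~~+~~
+~~~~~
+~~+~+

0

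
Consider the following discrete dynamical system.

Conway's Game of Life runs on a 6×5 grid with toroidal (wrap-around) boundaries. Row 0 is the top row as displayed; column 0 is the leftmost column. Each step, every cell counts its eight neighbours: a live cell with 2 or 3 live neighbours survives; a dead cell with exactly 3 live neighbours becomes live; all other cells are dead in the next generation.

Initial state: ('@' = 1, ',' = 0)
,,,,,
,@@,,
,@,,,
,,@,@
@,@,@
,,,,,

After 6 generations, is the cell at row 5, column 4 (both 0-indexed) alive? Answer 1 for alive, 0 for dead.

0) ,,,,,
,@@,,
,@,,,
,,@,@
@,@,@
,,,,,
1) ,,,,,
,@@,,
@@,@,
,,@,@
@@,,@
,,,,,
2) ,,,,,
@@@,,
@,,@@
,,@,,
@@,@@
@,,,,
3) @,,,,
@@@@,
@,,@@
,,@,,
@@@@@
@@,,,
4) ,,,,,
,,@@,
@,,,,
,,,,,
,,,@@
,,,@,
5) ,,@@,
,,,,,
,,,,,
,,,,@
,,,@@
,,,@@
6) ,,@@@
,,,,,
,,,,,
,,,@@
@,,,,
,,,,,

0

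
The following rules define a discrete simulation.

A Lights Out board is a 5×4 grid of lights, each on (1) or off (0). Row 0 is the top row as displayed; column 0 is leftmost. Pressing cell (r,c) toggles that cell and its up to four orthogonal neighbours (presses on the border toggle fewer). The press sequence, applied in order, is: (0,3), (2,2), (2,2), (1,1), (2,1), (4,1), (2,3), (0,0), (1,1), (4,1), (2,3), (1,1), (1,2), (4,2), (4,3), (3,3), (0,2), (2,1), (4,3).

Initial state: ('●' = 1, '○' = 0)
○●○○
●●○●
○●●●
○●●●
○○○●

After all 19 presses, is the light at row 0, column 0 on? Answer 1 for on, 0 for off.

1

step 0: ○●○○
●●○●
○●●●
○●●●
○○○●
step 1: ○●●●
●●○○
○●●●
○●●●
○○○●
step 2: ○●●●
●●●○
○○○○
○●○●
○○○●
step 3: ○●●●
●●○○
○●●●
○●●●
○○○●
step 4: ○○●●
○○●○
○○●●
○●●●
○○○●
step 5: ○○●●
○●●○
●●○●
○○●●
○○○●
step 6: ○○●●
○●●○
●●○●
○●●●
●●●●
step 7: ○○●●
○●●●
●●●○
○●●○
●●●●
step 8: ●●●●
●●●●
●●●○
○●●○
●●●●
step 9: ●○●●
○○○●
●○●○
○●●○
●●●●
step 10: ●○●●
○○○●
●○●○
○○●○
○○○●
step 11: ●○●●
○○○○
●○○●
○○●●
○○○●
step 12: ●●●●
●●●○
●●○●
○○●●
○○○●
step 13: ●●○●
●○○●
●●●●
○○●●
○○○●
step 14: ●●○●
●○○●
●●●●
○○○●
○●●○
step 15: ●●○●
●○○●
●●●●
○○○○
○●○●
step 16: ●●○●
●○○●
●●●○
○○●●
○●○○
step 17: ●○●○
●○●●
●●●○
○○●●
○●○○
step 18: ●○●○
●●●●
○○○○
○●●●
○●○○
step 19: ●○●○
●●●●
○○○○
○●●○
○●●●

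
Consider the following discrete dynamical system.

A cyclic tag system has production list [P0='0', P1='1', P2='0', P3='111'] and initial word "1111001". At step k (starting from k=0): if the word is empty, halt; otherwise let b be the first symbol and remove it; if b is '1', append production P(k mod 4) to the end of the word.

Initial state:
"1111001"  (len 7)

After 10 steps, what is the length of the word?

gen 0: "1111001"  (len 7)
gen 1: "1110010"  (len 7)
gen 2: "1100101"  (len 7)
gen 3: "1001010"  (len 7)
gen 4: "001010111"  (len 9)
gen 5: "01010111"  (len 8)
gen 6: "1010111"  (len 7)
gen 7: "0101110"  (len 7)
gen 8: "101110"  (len 6)
gen 9: "011100"  (len 6)
gen 10: "11100"  (len 5)

5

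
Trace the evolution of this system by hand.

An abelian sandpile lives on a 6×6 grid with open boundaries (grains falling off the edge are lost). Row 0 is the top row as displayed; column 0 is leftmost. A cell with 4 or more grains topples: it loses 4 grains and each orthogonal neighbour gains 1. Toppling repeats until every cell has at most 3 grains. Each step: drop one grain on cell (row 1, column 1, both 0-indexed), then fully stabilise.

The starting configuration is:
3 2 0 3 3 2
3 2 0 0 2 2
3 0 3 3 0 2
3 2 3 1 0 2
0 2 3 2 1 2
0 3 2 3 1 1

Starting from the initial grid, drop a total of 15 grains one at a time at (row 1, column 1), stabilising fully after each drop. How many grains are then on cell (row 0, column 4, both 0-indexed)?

1

0) 3 2 0 3 3 2
3 2 0 0 2 2
3 0 3 3 0 2
3 2 3 1 0 2
0 2 3 2 1 2
0 3 2 3 1 1
1) 3 2 0 3 3 2
3 3 0 0 2 2
3 0 3 3 0 2
3 2 3 1 0 2
0 2 3 2 1 2
0 3 2 3 1 1
2) 1 0 1 3 3 2
2 2 1 0 2 2
1 2 3 3 0 2
0 3 3 1 0 2
1 2 3 2 1 2
0 3 2 3 1 1
3) 1 0 1 3 3 2
2 3 1 0 2 2
1 2 3 3 0 2
0 3 3 1 0 2
1 2 3 2 1 2
0 3 2 3 1 1
4) 1 1 1 3 3 2
3 0 2 0 2 2
1 3 3 3 0 2
0 3 3 1 0 2
1 2 3 2 1 2
0 3 2 3 1 1
5) 1 1 1 3 3 2
3 1 2 0 2 2
1 3 3 3 0 2
0 3 3 1 0 2
1 2 3 2 1 2
0 3 2 3 1 1
6) 1 1 1 3 3 2
3 2 2 0 2 2
1 3 3 3 0 2
0 3 3 1 0 2
1 2 3 2 1 2
0 3 2 3 1 1
7) 1 1 1 3 3 2
3 3 2 0 2 2
1 3 3 3 0 2
0 3 3 1 0 2
1 2 3 2 1 2
0 3 2 3 1 1
8) 2 2 2 3 3 2
0 3 0 2 2 2
3 2 3 1 1 2
1 2 3 0 1 2
2 1 3 1 2 2
1 1 1 1 2 1
9) 2 3 2 3 3 2
1 0 1 2 2 2
3 3 3 1 1 2
1 2 3 0 1 2
2 1 3 1 2 2
1 1 1 1 2 1
10) 2 3 2 3 3 2
1 1 1 2 2 2
3 3 3 1 1 2
1 2 3 0 1 2
2 1 3 1 2 2
1 1 1 1 2 1
11) 2 3 2 3 3 2
1 2 1 2 2 2
3 3 3 1 1 2
1 2 3 0 1 2
2 1 3 1 2 2
1 1 1 1 2 1
12) 2 3 2 3 3 2
1 3 1 2 2 2
3 3 3 1 1 2
1 2 3 0 1 2
2 1 3 1 2 2
1 1 1 1 2 1
13) 3 0 3 3 3 2
3 2 3 2 2 2
0 3 1 2 1 2
3 0 2 1 1 2
2 3 0 2 2 2
1 1 2 1 2 1
14) 3 0 3 3 3 2
3 3 3 2 2 2
0 3 1 2 1 2
3 0 2 1 1 2
2 3 0 2 2 2
1 1 2 1 2 1
15) 0 3 1 2 1 3
1 3 2 1 0 3
2 0 3 3 2 2
3 1 2 1 1 2
2 3 0 2 2 2
1 1 2 1 2 1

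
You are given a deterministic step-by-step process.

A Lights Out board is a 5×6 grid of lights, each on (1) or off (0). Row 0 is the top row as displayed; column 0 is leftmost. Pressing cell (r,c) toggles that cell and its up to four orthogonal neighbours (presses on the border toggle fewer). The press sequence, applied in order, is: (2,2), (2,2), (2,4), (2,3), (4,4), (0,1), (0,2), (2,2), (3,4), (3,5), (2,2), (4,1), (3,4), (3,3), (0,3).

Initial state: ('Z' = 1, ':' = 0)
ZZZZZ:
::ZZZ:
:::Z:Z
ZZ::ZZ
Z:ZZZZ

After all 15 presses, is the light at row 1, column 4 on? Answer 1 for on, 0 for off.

0

step 0: ZZZZZ:
::ZZZ:
:::Z:Z
ZZ::ZZ
Z:ZZZZ
step 1: ZZZZZ:
:::ZZ:
:ZZ::Z
ZZZ:ZZ
Z:ZZZZ
step 2: ZZZZZ:
::ZZZ:
:::Z:Z
ZZ::ZZ
Z:ZZZZ
step 3: ZZZZZ:
::ZZ::
::::Z:
ZZ:::Z
Z:ZZZZ
step 4: ZZZZZ:
::Z:::
::ZZ::
ZZ:Z:Z
Z:ZZZZ
step 5: ZZZZZ:
::Z:::
::ZZ::
ZZ:ZZZ
Z:Z:::
step 6: :::ZZ:
:ZZ:::
::ZZ::
ZZ:ZZZ
Z:Z:::
step 7: :ZZ:Z:
:Z::::
::ZZ::
ZZ:ZZZ
Z:Z:::
step 8: :ZZ:Z:
:ZZ:::
:Z::::
ZZZZZZ
Z:Z:::
step 9: :ZZ:Z:
:ZZ:::
:Z::Z:
ZZZ:::
Z:Z:Z:
step 10: :ZZ:Z:
:ZZ:::
:Z::ZZ
ZZZ:ZZ
Z:Z:ZZ
step 11: :ZZ:Z:
:Z::::
::ZZZZ
ZZ::ZZ
Z:Z:ZZ
step 12: :ZZ:Z:
:Z::::
::ZZZZ
Z:::ZZ
:Z::ZZ
step 13: :ZZ:Z:
:Z::::
::ZZ:Z
Z::Z::
:Z:::Z
step 14: :ZZ:Z:
:Z::::
::Z::Z
Z:Z:Z:
:Z:Z:Z
step 15: :Z:Z::
:Z:Z::
::Z::Z
Z:Z:Z:
:Z:Z:Z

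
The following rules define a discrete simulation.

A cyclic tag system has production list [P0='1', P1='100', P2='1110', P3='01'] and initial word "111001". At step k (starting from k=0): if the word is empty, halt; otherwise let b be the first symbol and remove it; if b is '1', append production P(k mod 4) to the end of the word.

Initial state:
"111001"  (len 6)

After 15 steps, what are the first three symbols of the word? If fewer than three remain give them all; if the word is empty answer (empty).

gen 0: "111001"  (len 6)
gen 1: "110011"  (len 6)
gen 2: "10011100"  (len 8)
gen 3: "00111001110"  (len 11)
gen 4: "0111001110"  (len 10)
gen 5: "111001110"  (len 9)
gen 6: "11001110100"  (len 11)
gen 7: "10011101001110"  (len 14)
gen 8: "001110100111001"  (len 15)
gen 9: "01110100111001"  (len 14)
gen 10: "1110100111001"  (len 13)
gen 11: "1101001110011110"  (len 16)
gen 12: "10100111001111001"  (len 17)
gen 13: "01001110011110011"  (len 17)
gen 14: "1001110011110011"  (len 16)
gen 15: "0011100111100111110"  (len 19)

001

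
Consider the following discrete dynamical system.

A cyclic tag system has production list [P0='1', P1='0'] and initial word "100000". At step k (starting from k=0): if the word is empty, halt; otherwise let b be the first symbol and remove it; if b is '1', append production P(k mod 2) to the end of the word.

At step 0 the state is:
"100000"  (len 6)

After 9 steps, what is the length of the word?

step 0: "100000"  (len 6)
step 1: "000001"  (len 6)
step 2: "00001"  (len 5)
step 3: "0001"  (len 4)
step 4: "001"  (len 3)
step 5: "01"  (len 2)
step 6: "1"  (len 1)
step 7: "1"  (len 1)
step 8: "0"  (len 1)
step 9: (halted — word empty)

0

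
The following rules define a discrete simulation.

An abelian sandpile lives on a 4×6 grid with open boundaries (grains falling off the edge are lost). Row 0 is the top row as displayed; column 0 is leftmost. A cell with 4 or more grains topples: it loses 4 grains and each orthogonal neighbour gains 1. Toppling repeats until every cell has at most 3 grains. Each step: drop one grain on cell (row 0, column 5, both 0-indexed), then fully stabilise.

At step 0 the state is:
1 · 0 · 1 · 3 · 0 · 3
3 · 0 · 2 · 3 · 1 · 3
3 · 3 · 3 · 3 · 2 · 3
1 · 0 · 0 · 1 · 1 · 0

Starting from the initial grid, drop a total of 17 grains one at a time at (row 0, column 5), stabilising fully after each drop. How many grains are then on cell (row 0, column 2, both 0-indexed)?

0) 1 · 0 · 1 · 3 · 0 · 3
3 · 0 · 2 · 3 · 1 · 3
3 · 3 · 3 · 3 · 2 · 3
1 · 0 · 0 · 1 · 1 · 0
1) 1 · 0 · 1 · 3 · 1 · 1
3 · 0 · 2 · 3 · 2 · 1
3 · 3 · 3 · 3 · 3 · 0
1 · 0 · 0 · 1 · 1 · 1
2) 1 · 0 · 1 · 3 · 1 · 2
3 · 0 · 2 · 3 · 2 · 1
3 · 3 · 3 · 3 · 3 · 0
1 · 0 · 0 · 1 · 1 · 1
3) 1 · 0 · 1 · 3 · 1 · 3
3 · 0 · 2 · 3 · 2 · 1
3 · 3 · 3 · 3 · 3 · 0
1 · 0 · 0 · 1 · 1 · 1
4) 1 · 0 · 1 · 3 · 2 · 0
3 · 0 · 2 · 3 · 2 · 2
3 · 3 · 3 · 3 · 3 · 0
1 · 0 · 0 · 1 · 1 · 1
5) 1 · 0 · 1 · 3 · 2 · 1
3 · 0 · 2 · 3 · 2 · 2
3 · 3 · 3 · 3 · 3 · 0
1 · 0 · 0 · 1 · 1 · 1
6) 1 · 0 · 1 · 3 · 2 · 2
3 · 0 · 2 · 3 · 2 · 2
3 · 3 · 3 · 3 · 3 · 0
1 · 0 · 0 · 1 · 1 · 1
7) 1 · 0 · 1 · 3 · 2 · 3
3 · 0 · 2 · 3 · 2 · 2
3 · 3 · 3 · 3 · 3 · 0
1 · 0 · 0 · 1 · 1 · 1
8) 1 · 0 · 1 · 3 · 3 · 0
3 · 0 · 2 · 3 · 2 · 3
3 · 3 · 3 · 3 · 3 · 0
1 · 0 · 0 · 1 · 1 · 1
9) 1 · 0 · 1 · 3 · 3 · 1
3 · 0 · 2 · 3 · 2 · 3
3 · 3 · 3 · 3 · 3 · 0
1 · 0 · 0 · 1 · 1 · 1
10) 1 · 0 · 1 · 3 · 3 · 2
3 · 0 · 2 · 3 · 2 · 3
3 · 3 · 3 · 3 · 3 · 0
1 · 0 · 0 · 1 · 1 · 1
11) 1 · 0 · 1 · 3 · 3 · 3
3 · 0 · 2 · 3 · 2 · 3
3 · 3 · 3 · 3 · 3 · 0
1 · 0 · 0 · 1 · 1 · 1
12) 2 · 0 · 3 · 1 · 2 · 2
0 · 3 · 0 · 3 · 2 · 1
1 · 1 · 2 · 2 · 1 · 2
2 · 1 · 1 · 2 · 2 · 1
13) 2 · 0 · 3 · 1 · 2 · 3
0 · 3 · 0 · 3 · 2 · 1
1 · 1 · 2 · 2 · 1 · 2
2 · 1 · 1 · 2 · 2 · 1
14) 2 · 0 · 3 · 1 · 3 · 0
0 · 3 · 0 · 3 · 2 · 2
1 · 1 · 2 · 2 · 1 · 2
2 · 1 · 1 · 2 · 2 · 1
15) 2 · 0 · 3 · 1 · 3 · 1
0 · 3 · 0 · 3 · 2 · 2
1 · 1 · 2 · 2 · 1 · 2
2 · 1 · 1 · 2 · 2 · 1
16) 2 · 0 · 3 · 1 · 3 · 2
0 · 3 · 0 · 3 · 2 · 2
1 · 1 · 2 · 2 · 1 · 2
2 · 1 · 1 · 2 · 2 · 1
17) 2 · 0 · 3 · 1 · 3 · 3
0 · 3 · 0 · 3 · 2 · 2
1 · 1 · 2 · 2 · 1 · 2
2 · 1 · 1 · 2 · 2 · 1

3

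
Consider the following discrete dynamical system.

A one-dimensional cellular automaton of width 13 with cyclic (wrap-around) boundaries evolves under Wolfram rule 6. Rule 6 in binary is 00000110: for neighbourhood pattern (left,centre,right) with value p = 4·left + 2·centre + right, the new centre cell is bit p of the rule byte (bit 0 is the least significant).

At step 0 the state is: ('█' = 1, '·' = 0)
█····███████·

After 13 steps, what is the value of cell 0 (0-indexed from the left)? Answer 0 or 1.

0) █····███████·
1) █···█········
2) █··██·······█
3) ··█········█·
4) ·██·······██·
5) █········█···
6) █·······██··█
7) ·······█···█·
8) ······██··██·
9) ·····█···█···
10) ····██··██···
11) ···█···█·····
12) ··██··██·····
13) ·█···█·······

0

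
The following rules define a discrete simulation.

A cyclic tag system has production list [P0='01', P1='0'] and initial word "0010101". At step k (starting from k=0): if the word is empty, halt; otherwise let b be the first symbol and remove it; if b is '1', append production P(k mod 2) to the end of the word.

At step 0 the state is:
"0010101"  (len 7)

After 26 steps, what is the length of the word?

5

gen 0: "0010101"  (len 7)
gen 1: "010101"  (len 6)
gen 2: "10101"  (len 5)
gen 3: "010101"  (len 6)
gen 4: "10101"  (len 5)
gen 5: "010101"  (len 6)
gen 6: "10101"  (len 5)
gen 7: "010101"  (len 6)
gen 8: "10101"  (len 5)
gen 9: "010101"  (len 6)
gen 10: "10101"  (len 5)
gen 11: "010101"  (len 6)
gen 12: "10101"  (len 5)
gen 13: "010101"  (len 6)
gen 14: "10101"  (len 5)
gen 15: "010101"  (len 6)
gen 16: "10101"  (len 5)
gen 17: "010101"  (len 6)
gen 18: "10101"  (len 5)
gen 19: "010101"  (len 6)
gen 20: "10101"  (len 5)
gen 21: "010101"  (len 6)
gen 22: "10101"  (len 5)
gen 23: "010101"  (len 6)
gen 24: "10101"  (len 5)
gen 25: "010101"  (len 6)
gen 26: "10101"  (len 5)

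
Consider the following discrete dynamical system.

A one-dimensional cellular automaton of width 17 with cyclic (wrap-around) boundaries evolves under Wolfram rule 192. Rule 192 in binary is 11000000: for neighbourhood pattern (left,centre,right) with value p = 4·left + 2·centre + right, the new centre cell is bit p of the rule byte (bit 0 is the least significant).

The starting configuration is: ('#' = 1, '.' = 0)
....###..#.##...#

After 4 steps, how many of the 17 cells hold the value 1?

0) ....###..#.##...#
1) .....##.....#....
2) ......#..........
3) .................
4) .................

0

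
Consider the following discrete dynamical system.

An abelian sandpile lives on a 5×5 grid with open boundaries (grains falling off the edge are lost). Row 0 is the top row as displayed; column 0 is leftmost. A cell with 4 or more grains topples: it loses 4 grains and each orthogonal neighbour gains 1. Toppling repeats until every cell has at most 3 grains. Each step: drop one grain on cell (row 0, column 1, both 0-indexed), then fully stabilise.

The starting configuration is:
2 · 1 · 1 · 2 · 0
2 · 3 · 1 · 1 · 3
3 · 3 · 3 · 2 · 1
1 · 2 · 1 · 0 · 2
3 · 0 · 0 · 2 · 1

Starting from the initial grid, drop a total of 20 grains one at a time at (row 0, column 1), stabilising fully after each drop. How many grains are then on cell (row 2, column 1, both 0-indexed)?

gen 0: 2 · 1 · 1 · 2 · 0
2 · 3 · 1 · 1 · 3
3 · 3 · 3 · 2 · 1
1 · 2 · 1 · 0 · 2
3 · 0 · 0 · 2 · 1
gen 1: 2 · 2 · 1 · 2 · 0
2 · 3 · 1 · 1 · 3
3 · 3 · 3 · 2 · 1
1 · 2 · 1 · 0 · 2
3 · 0 · 0 · 2 · 1
gen 2: 2 · 3 · 1 · 2 · 0
2 · 3 · 1 · 1 · 3
3 · 3 · 3 · 2 · 1
1 · 2 · 1 · 0 · 2
3 · 0 · 0 · 2 · 1
gen 3: 0 · 2 · 2 · 2 · 0
1 · 2 · 3 · 1 · 3
1 · 2 · 0 · 3 · 1
2 · 3 · 2 · 0 · 2
3 · 0 · 0 · 2 · 1
gen 4: 0 · 3 · 2 · 2 · 0
1 · 2 · 3 · 1 · 3
1 · 2 · 0 · 3 · 1
2 · 3 · 2 · 0 · 2
3 · 0 · 0 · 2 · 1
gen 5: 1 · 0 · 3 · 2 · 0
1 · 3 · 3 · 1 · 3
1 · 2 · 0 · 3 · 1
2 · 3 · 2 · 0 · 2
3 · 0 · 0 · 2 · 1
gen 6: 1 · 1 · 3 · 2 · 0
1 · 3 · 3 · 1 · 3
1 · 2 · 0 · 3 · 1
2 · 3 · 2 · 0 · 2
3 · 0 · 0 · 2 · 1
gen 7: 1 · 2 · 3 · 2 · 0
1 · 3 · 3 · 1 · 3
1 · 2 · 0 · 3 · 1
2 · 3 · 2 · 0 · 2
3 · 0 · 0 · 2 · 1
gen 8: 1 · 3 · 3 · 2 · 0
1 · 3 · 3 · 1 · 3
1 · 2 · 0 · 3 · 1
2 · 3 · 2 · 0 · 2
3 · 0 · 0 · 2 · 1
gen 9: 2 · 2 · 1 · 3 · 0
2 · 1 · 1 · 2 · 3
1 · 3 · 1 · 3 · 1
2 · 3 · 2 · 0 · 2
3 · 0 · 0 · 2 · 1
gen 10: 2 · 3 · 1 · 3 · 0
2 · 1 · 1 · 2 · 3
1 · 3 · 1 · 3 · 1
2 · 3 · 2 · 0 · 2
3 · 0 · 0 · 2 · 1
gen 11: 3 · 0 · 2 · 3 · 0
2 · 2 · 1 · 2 · 3
1 · 3 · 1 · 3 · 1
2 · 3 · 2 · 0 · 2
3 · 0 · 0 · 2 · 1
gen 12: 3 · 1 · 2 · 3 · 0
2 · 2 · 1 · 2 · 3
1 · 3 · 1 · 3 · 1
2 · 3 · 2 · 0 · 2
3 · 0 · 0 · 2 · 1
gen 13: 3 · 2 · 2 · 3 · 0
2 · 2 · 1 · 2 · 3
1 · 3 · 1 · 3 · 1
2 · 3 · 2 · 0 · 2
3 · 0 · 0 · 2 · 1
gen 14: 3 · 3 · 2 · 3 · 0
2 · 2 · 1 · 2 · 3
1 · 3 · 1 · 3 · 1
2 · 3 · 2 · 0 · 2
3 · 0 · 0 · 2 · 1
gen 15: 0 · 1 · 3 · 3 · 0
3 · 3 · 1 · 2 · 3
1 · 3 · 1 · 3 · 1
2 · 3 · 2 · 0 · 2
3 · 0 · 0 · 2 · 1
gen 16: 0 · 2 · 3 · 3 · 0
3 · 3 · 1 · 2 · 3
1 · 3 · 1 · 3 · 1
2 · 3 · 2 · 0 · 2
3 · 0 · 0 · 2 · 1
gen 17: 0 · 3 · 3 · 3 · 0
3 · 3 · 1 · 2 · 3
1 · 3 · 1 · 3 · 1
2 · 3 · 2 · 0 · 2
3 · 0 · 0 · 2 · 1
gen 18: 2 · 2 · 1 · 0 · 1
0 · 2 · 3 · 3 · 3
3 · 1 · 2 · 3 · 1
3 · 0 · 3 · 0 · 2
3 · 1 · 0 · 2 · 1
gen 19: 2 · 3 · 1 · 0 · 1
0 · 2 · 3 · 3 · 3
3 · 1 · 2 · 3 · 1
3 · 0 · 3 · 0 · 2
3 · 1 · 0 · 2 · 1
gen 20: 3 · 0 · 2 · 0 · 1
0 · 3 · 3 · 3 · 3
3 · 1 · 2 · 3 · 1
3 · 0 · 3 · 0 · 2
3 · 1 · 0 · 2 · 1

1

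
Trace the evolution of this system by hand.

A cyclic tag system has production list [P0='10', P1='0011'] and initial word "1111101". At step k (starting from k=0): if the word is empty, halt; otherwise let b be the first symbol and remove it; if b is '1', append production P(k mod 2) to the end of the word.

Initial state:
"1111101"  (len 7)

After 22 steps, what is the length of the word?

29

step 0: "1111101"  (len 7)
step 1: "11110110"  (len 8)
step 2: "11101100011"  (len 11)
step 3: "110110001110"  (len 12)
step 4: "101100011100011"  (len 15)
step 5: "0110001110001110"  (len 16)
step 6: "110001110001110"  (len 15)
step 7: "1000111000111010"  (len 16)
step 8: "0001110001110100011"  (len 19)
step 9: "001110001110100011"  (len 18)
step 10: "01110001110100011"  (len 17)
step 11: "1110001110100011"  (len 16)
step 12: "1100011101000110011"  (len 19)
step 13: "10001110100011001110"  (len 20)
step 14: "00011101000110011100011"  (len 23)
step 15: "0011101000110011100011"  (len 22)
step 16: "011101000110011100011"  (len 21)
step 17: "11101000110011100011"  (len 20)
step 18: "11010001100111000110011"  (len 23)
step 19: "101000110011100011001110"  (len 24)
step 20: "010001100111000110011100011"  (len 27)
step 21: "10001100111000110011100011"  (len 26)
step 22: "00011001110001100111000110011"  (len 29)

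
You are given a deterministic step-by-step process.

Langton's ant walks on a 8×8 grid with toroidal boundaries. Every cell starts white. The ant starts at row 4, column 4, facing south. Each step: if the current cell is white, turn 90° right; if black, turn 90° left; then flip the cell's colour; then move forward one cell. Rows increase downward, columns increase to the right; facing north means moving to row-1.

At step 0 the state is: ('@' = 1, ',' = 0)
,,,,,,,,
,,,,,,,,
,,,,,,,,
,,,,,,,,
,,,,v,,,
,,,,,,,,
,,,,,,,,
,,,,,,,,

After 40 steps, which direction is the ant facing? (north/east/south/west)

south

gen 0: ,,,,,,,,
,,,,,,,,
,,,,,,,,
,,,,,,,,
,,,,v,,,
,,,,,,,,
,,,,,,,,
,,,,,,,,
gen 1: ,,,,,,,,
,,,,,,,,
,,,,,,,,
,,,,,,,,
,,,<@,,,
,,,,,,,,
,,,,,,,,
,,,,,,,,
gen 2: ,,,,,,,,
,,,,,,,,
,,,,,,,,
,,,^,,,,
,,,@@,,,
,,,,,,,,
,,,,,,,,
,,,,,,,,
gen 3: ,,,,,,,,
,,,,,,,,
,,,,,,,,
,,,@>,,,
,,,@@,,,
,,,,,,,,
,,,,,,,,
,,,,,,,,
gen 4: ,,,,,,,,
,,,,,,,,
,,,,,,,,
,,,@@,,,
,,,@v,,,
,,,,,,,,
,,,,,,,,
,,,,,,,,
gen 5: ,,,,,,,,
,,,,,,,,
,,,,,,,,
,,,@@,,,
,,,@,>,,
,,,,,,,,
,,,,,,,,
,,,,,,,,
gen 6: ,,,,,,,,
,,,,,,,,
,,,,,,,,
,,,@@,,,
,,,@,@,,
,,,,,v,,
,,,,,,,,
,,,,,,,,
gen 7: ,,,,,,,,
,,,,,,,,
,,,,,,,,
,,,@@,,,
,,,@,@,,
,,,,<@,,
,,,,,,,,
,,,,,,,,
gen 8: ,,,,,,,,
,,,,,,,,
,,,,,,,,
,,,@@,,,
,,,@^@,,
,,,,@@,,
,,,,,,,,
,,,,,,,,
gen 9: ,,,,,,,,
,,,,,,,,
,,,,,,,,
,,,@@,,,
,,,@@>,,
,,,,@@,,
,,,,,,,,
,,,,,,,,
gen 10: ,,,,,,,,
,,,,,,,,
,,,,,,,,
,,,@@^,,
,,,@@,,,
,,,,@@,,
,,,,,,,,
,,,,,,,,
gen 11: ,,,,,,,,
,,,,,,,,
,,,,,,,,
,,,@@@>,
,,,@@,,,
,,,,@@,,
,,,,,,,,
,,,,,,,,
gen 12: ,,,,,,,,
,,,,,,,,
,,,,,,,,
,,,@@@@,
,,,@@,v,
,,,,@@,,
,,,,,,,,
,,,,,,,,
gen 13: ,,,,,,,,
,,,,,,,,
,,,,,,,,
,,,@@@@,
,,,@@<@,
,,,,@@,,
,,,,,,,,
,,,,,,,,
gen 14: ,,,,,,,,
,,,,,,,,
,,,,,,,,
,,,@@^@,
,,,@@@@,
,,,,@@,,
,,,,,,,,
,,,,,,,,
gen 15: ,,,,,,,,
,,,,,,,,
,,,,,,,,
,,,@<,@,
,,,@@@@,
,,,,@@,,
,,,,,,,,
,,,,,,,,
gen 16: ,,,,,,,,
,,,,,,,,
,,,,,,,,
,,,@,,@,
,,,@v@@,
,,,,@@,,
,,,,,,,,
,,,,,,,,
gen 17: ,,,,,,,,
,,,,,,,,
,,,,,,,,
,,,@,,@,
,,,@,>@,
,,,,@@,,
,,,,,,,,
,,,,,,,,
gen 18: ,,,,,,,,
,,,,,,,,
,,,,,,,,
,,,@,^@,
,,,@,,@,
,,,,@@,,
,,,,,,,,
,,,,,,,,
gen 19: ,,,,,,,,
,,,,,,,,
,,,,,,,,
,,,@,@>,
,,,@,,@,
,,,,@@,,
,,,,,,,,
,,,,,,,,
gen 20: ,,,,,,,,
,,,,,,,,
,,,,,,^,
,,,@,@,,
,,,@,,@,
,,,,@@,,
,,,,,,,,
,,,,,,,,
gen 21: ,,,,,,,,
,,,,,,,,
,,,,,,@>
,,,@,@,,
,,,@,,@,
,,,,@@,,
,,,,,,,,
,,,,,,,,
gen 22: ,,,,,,,,
,,,,,,,,
,,,,,,@@
,,,@,@,v
,,,@,,@,
,,,,@@,,
,,,,,,,,
,,,,,,,,
gen 23: ,,,,,,,,
,,,,,,,,
,,,,,,@@
,,,@,@<@
,,,@,,@,
,,,,@@,,
,,,,,,,,
,,,,,,,,
gen 24: ,,,,,,,,
,,,,,,,,
,,,,,,^@
,,,@,@@@
,,,@,,@,
,,,,@@,,
,,,,,,,,
,,,,,,,,
gen 25: ,,,,,,,,
,,,,,,,,
,,,,,<,@
,,,@,@@@
,,,@,,@,
,,,,@@,,
,,,,,,,,
,,,,,,,,
gen 26: ,,,,,,,,
,,,,,^,,
,,,,,@,@
,,,@,@@@
,,,@,,@,
,,,,@@,,
,,,,,,,,
,,,,,,,,
gen 27: ,,,,,,,,
,,,,,@>,
,,,,,@,@
,,,@,@@@
,,,@,,@,
,,,,@@,,
,,,,,,,,
,,,,,,,,
gen 28: ,,,,,,,,
,,,,,@@,
,,,,,@v@
,,,@,@@@
,,,@,,@,
,,,,@@,,
,,,,,,,,
,,,,,,,,
gen 29: ,,,,,,,,
,,,,,@@,
,,,,,<@@
,,,@,@@@
,,,@,,@,
,,,,@@,,
,,,,,,,,
,,,,,,,,
gen 30: ,,,,,,,,
,,,,,@@,
,,,,,,@@
,,,@,v@@
,,,@,,@,
,,,,@@,,
,,,,,,,,
,,,,,,,,
gen 31: ,,,,,,,,
,,,,,@@,
,,,,,,@@
,,,@,,>@
,,,@,,@,
,,,,@@,,
,,,,,,,,
,,,,,,,,
gen 32: ,,,,,,,,
,,,,,@@,
,,,,,,^@
,,,@,,,@
,,,@,,@,
,,,,@@,,
,,,,,,,,
,,,,,,,,
gen 33: ,,,,,,,,
,,,,,@@,
,,,,,<,@
,,,@,,,@
,,,@,,@,
,,,,@@,,
,,,,,,,,
,,,,,,,,
gen 34: ,,,,,,,,
,,,,,^@,
,,,,,@,@
,,,@,,,@
,,,@,,@,
,,,,@@,,
,,,,,,,,
,,,,,,,,
gen 35: ,,,,,,,,
,,,,<,@,
,,,,,@,@
,,,@,,,@
,,,@,,@,
,,,,@@,,
,,,,,,,,
,,,,,,,,
gen 36: ,,,,^,,,
,,,,@,@,
,,,,,@,@
,,,@,,,@
,,,@,,@,
,,,,@@,,
,,,,,,,,
,,,,,,,,
gen 37: ,,,,@>,,
,,,,@,@,
,,,,,@,@
,,,@,,,@
,,,@,,@,
,,,,@@,,
,,,,,,,,
,,,,,,,,
gen 38: ,,,,@@,,
,,,,@v@,
,,,,,@,@
,,,@,,,@
,,,@,,@,
,,,,@@,,
,,,,,,,,
,,,,,,,,
gen 39: ,,,,@@,,
,,,,<@@,
,,,,,@,@
,,,@,,,@
,,,@,,@,
,,,,@@,,
,,,,,,,,
,,,,,,,,
gen 40: ,,,,@@,,
,,,,,@@,
,,,,v@,@
,,,@,,,@
,,,@,,@,
,,,,@@,,
,,,,,,,,
,,,,,,,,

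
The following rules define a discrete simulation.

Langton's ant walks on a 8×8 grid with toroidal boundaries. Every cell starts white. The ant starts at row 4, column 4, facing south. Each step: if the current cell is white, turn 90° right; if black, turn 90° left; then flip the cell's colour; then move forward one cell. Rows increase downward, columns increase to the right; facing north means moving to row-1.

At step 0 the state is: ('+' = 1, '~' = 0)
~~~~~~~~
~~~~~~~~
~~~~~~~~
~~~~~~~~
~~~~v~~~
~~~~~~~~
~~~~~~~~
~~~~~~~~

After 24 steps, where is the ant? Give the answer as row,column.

k=0  ~~~~~~~~
~~~~~~~~
~~~~~~~~
~~~~~~~~
~~~~v~~~
~~~~~~~~
~~~~~~~~
~~~~~~~~
k=1  ~~~~~~~~
~~~~~~~~
~~~~~~~~
~~~~~~~~
~~~<+~~~
~~~~~~~~
~~~~~~~~
~~~~~~~~
k=2  ~~~~~~~~
~~~~~~~~
~~~~~~~~
~~~^~~~~
~~~++~~~
~~~~~~~~
~~~~~~~~
~~~~~~~~
k=3  ~~~~~~~~
~~~~~~~~
~~~~~~~~
~~~+>~~~
~~~++~~~
~~~~~~~~
~~~~~~~~
~~~~~~~~
k=4  ~~~~~~~~
~~~~~~~~
~~~~~~~~
~~~++~~~
~~~+v~~~
~~~~~~~~
~~~~~~~~
~~~~~~~~
k=5  ~~~~~~~~
~~~~~~~~
~~~~~~~~
~~~++~~~
~~~+~>~~
~~~~~~~~
~~~~~~~~
~~~~~~~~
k=6  ~~~~~~~~
~~~~~~~~
~~~~~~~~
~~~++~~~
~~~+~+~~
~~~~~v~~
~~~~~~~~
~~~~~~~~
k=7  ~~~~~~~~
~~~~~~~~
~~~~~~~~
~~~++~~~
~~~+~+~~
~~~~<+~~
~~~~~~~~
~~~~~~~~
k=8  ~~~~~~~~
~~~~~~~~
~~~~~~~~
~~~++~~~
~~~+^+~~
~~~~++~~
~~~~~~~~
~~~~~~~~
k=9  ~~~~~~~~
~~~~~~~~
~~~~~~~~
~~~++~~~
~~~++>~~
~~~~++~~
~~~~~~~~
~~~~~~~~
k=10  ~~~~~~~~
~~~~~~~~
~~~~~~~~
~~~++^~~
~~~++~~~
~~~~++~~
~~~~~~~~
~~~~~~~~
k=11  ~~~~~~~~
~~~~~~~~
~~~~~~~~
~~~+++>~
~~~++~~~
~~~~++~~
~~~~~~~~
~~~~~~~~
k=12  ~~~~~~~~
~~~~~~~~
~~~~~~~~
~~~++++~
~~~++~v~
~~~~++~~
~~~~~~~~
~~~~~~~~
k=13  ~~~~~~~~
~~~~~~~~
~~~~~~~~
~~~++++~
~~~++<+~
~~~~++~~
~~~~~~~~
~~~~~~~~
k=14  ~~~~~~~~
~~~~~~~~
~~~~~~~~
~~~++^+~
~~~++++~
~~~~++~~
~~~~~~~~
~~~~~~~~
k=15  ~~~~~~~~
~~~~~~~~
~~~~~~~~
~~~+<~+~
~~~++++~
~~~~++~~
~~~~~~~~
~~~~~~~~
k=16  ~~~~~~~~
~~~~~~~~
~~~~~~~~
~~~+~~+~
~~~+v++~
~~~~++~~
~~~~~~~~
~~~~~~~~
k=17  ~~~~~~~~
~~~~~~~~
~~~~~~~~
~~~+~~+~
~~~+~>+~
~~~~++~~
~~~~~~~~
~~~~~~~~
k=18  ~~~~~~~~
~~~~~~~~
~~~~~~~~
~~~+~^+~
~~~+~~+~
~~~~++~~
~~~~~~~~
~~~~~~~~
k=19  ~~~~~~~~
~~~~~~~~
~~~~~~~~
~~~+~+>~
~~~+~~+~
~~~~++~~
~~~~~~~~
~~~~~~~~
k=20  ~~~~~~~~
~~~~~~~~
~~~~~~^~
~~~+~+~~
~~~+~~+~
~~~~++~~
~~~~~~~~
~~~~~~~~
k=21  ~~~~~~~~
~~~~~~~~
~~~~~~+>
~~~+~+~~
~~~+~~+~
~~~~++~~
~~~~~~~~
~~~~~~~~
k=22  ~~~~~~~~
~~~~~~~~
~~~~~~++
~~~+~+~v
~~~+~~+~
~~~~++~~
~~~~~~~~
~~~~~~~~
k=23  ~~~~~~~~
~~~~~~~~
~~~~~~++
~~~+~+<+
~~~+~~+~
~~~~++~~
~~~~~~~~
~~~~~~~~
k=24  ~~~~~~~~
~~~~~~~~
~~~~~~^+
~~~+~+++
~~~+~~+~
~~~~++~~
~~~~~~~~
~~~~~~~~

2,6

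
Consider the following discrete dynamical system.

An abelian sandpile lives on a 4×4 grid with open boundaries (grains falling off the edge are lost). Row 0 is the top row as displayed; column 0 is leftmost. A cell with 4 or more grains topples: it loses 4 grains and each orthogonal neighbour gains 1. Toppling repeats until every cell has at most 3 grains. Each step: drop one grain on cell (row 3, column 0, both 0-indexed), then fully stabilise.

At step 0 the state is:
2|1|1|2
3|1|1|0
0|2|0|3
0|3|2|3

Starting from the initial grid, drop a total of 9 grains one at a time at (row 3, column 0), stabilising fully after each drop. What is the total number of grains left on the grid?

[0] 2|1|1|2
3|1|1|0
0|2|0|3
0|3|2|3
[1] 2|1|1|2
3|1|1|0
0|2|0|3
1|3|2|3
[2] 2|1|1|2
3|1|1|0
0|2|0|3
2|3|2|3
[3] 2|1|1|2
3|1|1|0
0|2|0|3
3|3|2|3
[4] 2|1|1|2
3|1|1|0
1|3|0|3
1|0|3|3
[5] 2|1|1|2
3|1|1|0
1|3|0|3
2|0|3|3
[6] 2|1|1|2
3|1|1|0
1|3|0|3
3|0|3|3
[7] 2|1|1|2
3|1|1|0
2|3|0|3
0|1|3|3
[8] 2|1|1|2
3|1|1|0
2|3|0|3
1|1|3|3
[9] 2|1|1|2
3|1|1|0
2|3|0|3
2|1|3|3

28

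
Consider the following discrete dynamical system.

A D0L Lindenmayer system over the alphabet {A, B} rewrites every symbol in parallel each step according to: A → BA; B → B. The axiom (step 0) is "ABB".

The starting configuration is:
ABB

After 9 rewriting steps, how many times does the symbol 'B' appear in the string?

[0] ABB
[1] BABB
[2] BBABB
[3] BBBABB
[4] BBBBABB
[5] BBBBBABB
[6] BBBBBBABB
[7] BBBBBBBABB
[8] BBBBBBBBABB
[9] BBBBBBBBBABB

11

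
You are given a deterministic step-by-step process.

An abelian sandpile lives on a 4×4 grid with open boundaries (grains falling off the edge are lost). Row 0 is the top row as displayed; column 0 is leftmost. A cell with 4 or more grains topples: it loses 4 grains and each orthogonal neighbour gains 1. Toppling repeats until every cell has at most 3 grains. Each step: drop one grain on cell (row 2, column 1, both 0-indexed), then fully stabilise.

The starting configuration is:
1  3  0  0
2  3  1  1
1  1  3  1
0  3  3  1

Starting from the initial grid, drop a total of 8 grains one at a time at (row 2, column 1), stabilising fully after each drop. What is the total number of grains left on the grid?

gen 0: 1  3  0  0
2  3  1  1
1  1  3  1
0  3  3  1
gen 1: 1  3  0  0
2  3  1  1
1  2  3  1
0  3  3  1
gen 2: 1  3  0  0
2  3  1  1
1  3  3  1
0  3  3  1
gen 3: 2  0  1  0
3  1  3  1
2  3  1  2
1  1  1  2
gen 4: 2  0  1  0
3  2  3  1
3  0  2  2
1  2  1  2
gen 5: 2  0  1  0
3  2  3  1
3  1  2  2
1  2  1  2
gen 6: 2  0  1  0
3  2  3  1
3  2  2  2
1  2  1  2
gen 7: 2  0  1  0
3  2  3  1
3  3  2  2
1  2  1  2
gen 8: 3  1  2  0
1  1  1  2
1  3  0  3
2  3  2  2

27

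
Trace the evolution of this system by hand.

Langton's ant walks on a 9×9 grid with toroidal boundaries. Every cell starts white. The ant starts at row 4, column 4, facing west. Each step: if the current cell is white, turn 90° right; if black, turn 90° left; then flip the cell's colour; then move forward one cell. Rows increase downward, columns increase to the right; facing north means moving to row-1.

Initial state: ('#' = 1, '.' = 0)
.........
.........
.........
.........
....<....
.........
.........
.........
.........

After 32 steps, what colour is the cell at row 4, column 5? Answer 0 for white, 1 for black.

0

t=0: .........
.........
.........
.........
....<....
.........
.........
.........
.........
t=1: .........
.........
.........
....^....
....#....
.........
.........
.........
.........
t=2: .........
.........
.........
....#>...
....#....
.........
.........
.........
.........
t=3: .........
.........
.........
....##...
....#v...
.........
.........
.........
.........
t=4: .........
.........
.........
....##...
....<#...
.........
.........
.........
.........
t=5: .........
.........
.........
....##...
.....#...
....v....
.........
.........
.........
t=6: .........
.........
.........
....##...
.....#...
...<#....
.........
.........
.........
t=7: .........
.........
.........
....##...
...^.#...
...##....
.........
.........
.........
t=8: .........
.........
.........
....##...
...#>#...
...##....
.........
.........
.........
t=9: .........
.........
.........
....##...
...###...
...#v....
.........
.........
.........
t=10: .........
.........
.........
....##...
...###...
...#.>...
.........
.........
.........
t=11: .........
.........
.........
....##...
...###...
...#.#...
.....v...
.........
.........
t=12: .........
.........
.........
....##...
...###...
...#.#...
....<#...
.........
.........
t=13: .........
.........
.........
....##...
...###...
...#^#...
....##...
.........
.........
t=14: .........
.........
.........
....##...
...###...
...##>...
....##...
.........
.........
t=15: .........
.........
.........
....##...
...##^...
...##....
....##...
.........
.........
t=16: .........
.........
.........
....##...
...#<....
...##....
....##...
.........
.........
t=17: .........
.........
.........
....##...
...#.....
...#v....
....##...
.........
.........
t=18: .........
.........
.........
....##...
...#.....
...#.>...
....##...
.........
.........
t=19: .........
.........
.........
....##...
...#.....
...#.#...
....#v...
.........
.........
t=20: .........
.........
.........
....##...
...#.....
...#.#...
....#.>..
.........
.........
t=21: .........
.........
.........
....##...
...#.....
...#.#...
....#.#..
......v..
.........
t=22: .........
.........
.........
....##...
...#.....
...#.#...
....#.#..
.....<#..
.........
t=23: .........
.........
.........
....##...
...#.....
...#.#...
....#^#..
.....##..
.........
t=24: .........
.........
.........
....##...
...#.....
...#.#...
....##>..
.....##..
.........
t=25: .........
.........
.........
....##...
...#.....
...#.#^..
....##...
.....##..
.........
t=26: .........
.........
.........
....##...
...#.....
...#.##>.
....##...
.....##..
.........
t=27: .........
.........
.........
....##...
...#.....
...#.###.
....##.v.
.....##..
.........
t=28: .........
.........
.........
....##...
...#.....
...#.###.
....##<#.
.....##..
.........
t=29: .........
.........
.........
....##...
...#.....
...#.#^#.
....####.
.....##..
.........
t=30: .........
.........
.........
....##...
...#.....
...#.<.#.
....####.
.....##..
.........
t=31: .........
.........
.........
....##...
...#.....
...#...#.
....#v##.
.....##..
.........
t=32: .........
.........
.........
....##...
...#.....
...#...#.
....#.>#.
.....##..
.........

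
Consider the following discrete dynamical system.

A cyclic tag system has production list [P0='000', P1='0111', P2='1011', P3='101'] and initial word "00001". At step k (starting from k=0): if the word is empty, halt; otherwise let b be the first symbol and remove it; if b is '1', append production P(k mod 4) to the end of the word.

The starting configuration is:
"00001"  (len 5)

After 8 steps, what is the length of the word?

0

t=0: "00001"  (len 5)
t=1: "0001"  (len 4)
t=2: "001"  (len 3)
t=3: "01"  (len 2)
t=4: "1"  (len 1)
t=5: "000"  (len 3)
t=6: "00"  (len 2)
t=7: "0"  (len 1)
t=8: (halted — word empty)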